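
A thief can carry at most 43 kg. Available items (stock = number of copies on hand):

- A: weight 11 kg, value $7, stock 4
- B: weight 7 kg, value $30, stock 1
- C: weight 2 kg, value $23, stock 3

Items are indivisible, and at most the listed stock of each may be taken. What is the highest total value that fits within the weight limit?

Best selections within weight 43 and stock limits:
- 2×A + 1×B + 3×C: weight 35, value 113
- 1×A + 1×B + 3×C: weight 24, value 106
- 1×B + 3×C: weight 13, value 99
Best: $113.

$113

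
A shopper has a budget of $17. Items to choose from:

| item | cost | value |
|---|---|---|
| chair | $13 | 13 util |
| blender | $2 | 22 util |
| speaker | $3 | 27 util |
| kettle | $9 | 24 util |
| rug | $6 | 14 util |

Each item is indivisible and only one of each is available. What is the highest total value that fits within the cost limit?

73 util

Check high-value combinations within $17:
- blender+speaker+kettle: cost 2+3+9=14, value 22+27+24=73
- blender+speaker+rug: cost 2+3+6=11, value 22+27+14=63
- blender+kettle+rug: cost 2+9+6=17, value 22+24+14=60
Best: 73 util.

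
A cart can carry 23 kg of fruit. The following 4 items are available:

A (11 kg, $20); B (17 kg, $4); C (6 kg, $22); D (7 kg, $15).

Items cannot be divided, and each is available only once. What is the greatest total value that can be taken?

Check high-value combinations within 23 kg:
- A+C: weight 11+6=17, value 20+22=42
- C+D: weight 6+7=13, value 22+15=37
- A+D: weight 11+7=18, value 20+15=35
Best: $42.

$42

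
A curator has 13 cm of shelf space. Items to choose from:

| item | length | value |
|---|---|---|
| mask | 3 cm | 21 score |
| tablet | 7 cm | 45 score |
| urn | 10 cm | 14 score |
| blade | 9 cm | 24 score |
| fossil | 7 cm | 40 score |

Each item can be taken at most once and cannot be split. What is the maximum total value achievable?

Check high-value combinations within 13 cm:
- mask+tablet: length 3+7=10, value 21+45=66
- mask+fossil: length 3+7=10, value 21+40=61
- tablet: length 7, value 45
- mask+blade: length 3+9=12, value 21+24=45
Best: 66 score.

66 score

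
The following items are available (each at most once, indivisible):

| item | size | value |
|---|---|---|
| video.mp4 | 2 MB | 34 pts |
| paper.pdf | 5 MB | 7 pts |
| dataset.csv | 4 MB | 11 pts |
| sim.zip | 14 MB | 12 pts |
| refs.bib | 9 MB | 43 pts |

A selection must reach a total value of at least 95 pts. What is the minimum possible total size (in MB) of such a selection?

Subsets with value ≥ 95, sorted by total size:
- video.mp4+paper.pdf+dataset.csv+refs.bib: size 20, value 95
- video.mp4+dataset.csv+sim.zip+refs.bib: size 29, value 100
- video.mp4+paper.pdf+sim.zip+refs.bib: size 30, value 96
Minimum size: 20 MB.

20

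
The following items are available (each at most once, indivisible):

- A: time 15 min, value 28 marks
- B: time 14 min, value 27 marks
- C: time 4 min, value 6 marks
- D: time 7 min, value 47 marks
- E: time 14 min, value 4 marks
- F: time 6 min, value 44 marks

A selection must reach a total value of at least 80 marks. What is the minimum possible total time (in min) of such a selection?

13

Subsets with value ≥ 80, sorted by total time:
- D+F: time 13, value 91
- C+D+F: time 17, value 97
Minimum time: 13 min.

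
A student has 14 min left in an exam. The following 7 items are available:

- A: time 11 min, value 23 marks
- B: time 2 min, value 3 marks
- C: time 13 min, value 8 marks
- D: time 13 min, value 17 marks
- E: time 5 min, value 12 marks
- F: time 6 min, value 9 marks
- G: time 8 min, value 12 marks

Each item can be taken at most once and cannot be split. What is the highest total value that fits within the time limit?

26 marks

This is a 0/1 knapsack; check combinations near the capacity.
- A+B: time 11+2=13, value 23+3=26
- B+E+F: time 2+5+6=13, value 3+12+9=24
- E+G: time 5+8=13, value 12+12=24
Best: 26 marks.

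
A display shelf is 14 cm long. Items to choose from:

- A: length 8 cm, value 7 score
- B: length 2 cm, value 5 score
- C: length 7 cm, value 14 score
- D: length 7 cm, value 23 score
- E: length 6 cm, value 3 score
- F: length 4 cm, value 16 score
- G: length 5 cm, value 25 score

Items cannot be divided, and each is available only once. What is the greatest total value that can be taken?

53 score

Check high-value combinations within 14 cm:
- B+D+G: length 2+7+5=14, value 5+23+25=53
- D+G: length 7+5=12, value 23+25=48
- B+F+G: length 2+4+5=11, value 5+16+25=46
- B+D+F: length 2+7+4=13, value 5+23+16=44
- B+C+G: length 2+7+5=14, value 5+14+25=44
Best: 53 score.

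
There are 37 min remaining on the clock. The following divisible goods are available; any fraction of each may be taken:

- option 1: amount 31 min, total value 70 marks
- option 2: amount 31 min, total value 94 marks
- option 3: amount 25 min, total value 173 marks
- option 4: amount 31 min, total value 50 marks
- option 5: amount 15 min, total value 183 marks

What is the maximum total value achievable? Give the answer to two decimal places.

Take in order of value per unit:
- option 5 (183/15 per unit): all 15 → value 183, running total 183.00
- option 3 (173/25 per unit): 22 of 25 → value 22×173/25 = 152.2400, running total 335.24
Total 335.24.

335.24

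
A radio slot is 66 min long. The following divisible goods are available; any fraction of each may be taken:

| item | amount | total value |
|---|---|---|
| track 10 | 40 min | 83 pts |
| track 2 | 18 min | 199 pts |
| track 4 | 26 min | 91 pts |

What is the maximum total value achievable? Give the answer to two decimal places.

Take in order of value per unit:
- track 2 (199/18 per unit): all 18 → value 199, running total 199.00
- track 4 (91/26 per unit): all 26 → value 91, running total 290.00
- track 10 (83/40 per unit): 22 of 40 → value 22×83/40 = 45.6500, running total 335.65
Total 335.65.

335.65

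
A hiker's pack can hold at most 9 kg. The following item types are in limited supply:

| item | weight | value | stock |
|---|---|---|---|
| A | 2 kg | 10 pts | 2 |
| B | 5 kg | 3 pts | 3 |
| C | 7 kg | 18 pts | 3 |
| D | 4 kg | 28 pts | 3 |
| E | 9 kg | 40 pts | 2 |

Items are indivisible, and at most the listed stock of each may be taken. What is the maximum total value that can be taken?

56 pts

Best selections within weight 9 and stock limits:
- 2×D: weight 8, value 56
- 2×A + 1×D: weight 8, value 48
- 1×E: weight 9, value 40
Best: 56 pts.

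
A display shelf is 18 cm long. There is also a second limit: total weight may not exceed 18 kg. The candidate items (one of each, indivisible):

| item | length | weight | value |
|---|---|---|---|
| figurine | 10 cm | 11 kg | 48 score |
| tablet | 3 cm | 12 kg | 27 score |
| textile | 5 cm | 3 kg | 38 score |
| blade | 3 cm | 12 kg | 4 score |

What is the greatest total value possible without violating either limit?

Feasible sets respecting both limits:
- figurine+textile: length 15, weight 14, value 86
- tablet+textile: length 8, weight 15, value 65
- figurine: length 10, weight 11, value 48
- textile+blade: length 8, weight 15, value 42
Best: 86 score.

86 score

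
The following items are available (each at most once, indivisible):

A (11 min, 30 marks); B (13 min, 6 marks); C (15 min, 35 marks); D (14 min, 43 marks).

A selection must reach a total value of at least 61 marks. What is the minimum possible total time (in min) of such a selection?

25

Subsets with value ≥ 61, sorted by total time:
- A+D: time 25, value 73
- A+C: time 26, value 65
- C+D: time 29, value 78
- A+B+D: time 38, value 79
Minimum time: 25 min.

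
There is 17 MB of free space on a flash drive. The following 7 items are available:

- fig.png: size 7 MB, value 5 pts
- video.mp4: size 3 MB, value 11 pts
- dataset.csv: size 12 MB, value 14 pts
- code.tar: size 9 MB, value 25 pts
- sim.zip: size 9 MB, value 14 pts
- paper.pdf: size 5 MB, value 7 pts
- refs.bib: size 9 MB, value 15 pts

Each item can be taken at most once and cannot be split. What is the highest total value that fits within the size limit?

Check high-value combinations within 17 MB:
- video.mp4+code.tar+paper.pdf: size 3+9+5=17, value 11+25+7=43
- video.mp4+code.tar: size 3+9=12, value 11+25=36
- video.mp4+paper.pdf+refs.bib: size 3+5+9=17, value 11+7+15=33
- code.tar+paper.pdf: size 9+5=14, value 25+7=32
- video.mp4+sim.zip+paper.pdf: size 3+9+5=17, value 11+14+7=32
Best: 43 pts.

43 pts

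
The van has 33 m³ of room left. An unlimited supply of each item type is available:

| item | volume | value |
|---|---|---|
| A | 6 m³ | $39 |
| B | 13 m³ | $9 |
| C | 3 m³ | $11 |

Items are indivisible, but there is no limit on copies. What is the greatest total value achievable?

Best value-per-unit is A at 39/6; filling with it alone gives 5×39 = 195.
Optimal mix: 5×A + 1×C → volume 33, value 206.

$206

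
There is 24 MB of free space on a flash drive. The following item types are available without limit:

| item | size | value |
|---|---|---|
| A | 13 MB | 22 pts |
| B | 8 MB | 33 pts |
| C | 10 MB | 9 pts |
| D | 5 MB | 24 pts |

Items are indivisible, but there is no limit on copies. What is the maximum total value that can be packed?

105 pts

Best value-per-unit is D at 24/5; filling with it alone gives 4×24 = 96.
Optimal mix: 1×B + 3×D → size 23, value 105.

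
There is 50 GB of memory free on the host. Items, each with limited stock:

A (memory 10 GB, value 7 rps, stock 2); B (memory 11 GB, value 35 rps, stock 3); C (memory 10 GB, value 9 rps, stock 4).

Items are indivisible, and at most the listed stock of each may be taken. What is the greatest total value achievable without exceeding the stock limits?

114 rps

Best selections within memory 50 and stock limits:
- 3×B + 1×C: memory 43, value 114
- 1×A + 3×B: memory 43, value 112
- 3×B: memory 33, value 105
- 2×B + 2×C: memory 42, value 88
Best: 114 rps.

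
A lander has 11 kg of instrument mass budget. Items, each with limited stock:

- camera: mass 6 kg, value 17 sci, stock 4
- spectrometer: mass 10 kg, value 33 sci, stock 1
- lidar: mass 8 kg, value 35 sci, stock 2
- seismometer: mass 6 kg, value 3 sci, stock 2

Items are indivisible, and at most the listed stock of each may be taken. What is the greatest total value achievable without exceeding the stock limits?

Top feasible selections:
- 1×lidar: mass 8, value 35
- 1×spectrometer: mass 10, value 33
- 1×camera: mass 6, value 17
Best: 35 sci.

35 sci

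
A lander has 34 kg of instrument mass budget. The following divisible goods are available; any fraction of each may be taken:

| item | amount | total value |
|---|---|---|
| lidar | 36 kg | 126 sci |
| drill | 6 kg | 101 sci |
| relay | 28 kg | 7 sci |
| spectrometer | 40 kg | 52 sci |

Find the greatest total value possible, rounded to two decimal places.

Take in order of value per unit:
- drill (101/6 per unit): all 6 → value 101, running total 101.00
- lidar (126/36 per unit): 28 of 36 → value 28×126/36 = 98.0000, running total 199.00
Total 199.00.

199.00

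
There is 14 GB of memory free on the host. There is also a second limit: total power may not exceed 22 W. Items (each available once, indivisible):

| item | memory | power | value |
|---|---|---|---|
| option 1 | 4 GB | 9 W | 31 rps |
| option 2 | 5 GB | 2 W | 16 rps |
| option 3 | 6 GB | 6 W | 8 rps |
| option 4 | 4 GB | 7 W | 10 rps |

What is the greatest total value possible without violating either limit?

57 rps

Feasible sets respecting both limits:
- option 1+option 2+option 4: memory 13, power 18, value 57
- option 1+option 3+option 4: memory 14, power 22, value 49
- option 1+option 2: memory 9, power 11, value 47
- option 1+option 4: memory 8, power 16, value 41
Best: 57 rps.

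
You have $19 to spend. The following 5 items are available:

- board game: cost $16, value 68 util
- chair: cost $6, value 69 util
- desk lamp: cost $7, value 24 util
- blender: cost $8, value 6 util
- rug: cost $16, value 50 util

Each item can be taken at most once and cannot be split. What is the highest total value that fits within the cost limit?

This is a 0/1 knapsack; check combinations near the capacity.
- chair+desk lamp: cost 6+7=13, value 69+24=93
- chair+blender: cost 6+8=14, value 69+6=75
- chair: cost 6, value 69
- board game: cost 16, value 68
- rug: cost 16, value 50
Best: 93 util.

93 util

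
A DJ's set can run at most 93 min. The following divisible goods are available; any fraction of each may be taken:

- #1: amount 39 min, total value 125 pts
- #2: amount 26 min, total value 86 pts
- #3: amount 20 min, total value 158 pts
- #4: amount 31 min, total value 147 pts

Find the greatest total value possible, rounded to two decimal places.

442.28

Take in order of value per unit:
- #3 (158/20 per unit): all 20 → value 158, running total 158.00
- #4 (147/31 per unit): all 31 → value 147, running total 305.00
- #2 (86/26 per unit): all 26 → value 86, running total 391.00
- #1 (125/39 per unit): 16 of 39 → value 16×125/39 = 51.2821, running total 442.28
Total 442.28.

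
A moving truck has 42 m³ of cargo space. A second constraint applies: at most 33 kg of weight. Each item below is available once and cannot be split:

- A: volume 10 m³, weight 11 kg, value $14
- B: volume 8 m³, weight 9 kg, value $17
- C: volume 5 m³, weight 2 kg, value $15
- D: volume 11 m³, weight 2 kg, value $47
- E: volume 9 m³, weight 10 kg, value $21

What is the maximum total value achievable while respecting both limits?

$100

Feasible sets respecting both limits:
- B+C+D+E: volume 33, weight 23, value 100
- A+B+D+E: volume 38, weight 32, value 99
- A+C+D+E: volume 35, weight 25, value 97
Best: $100.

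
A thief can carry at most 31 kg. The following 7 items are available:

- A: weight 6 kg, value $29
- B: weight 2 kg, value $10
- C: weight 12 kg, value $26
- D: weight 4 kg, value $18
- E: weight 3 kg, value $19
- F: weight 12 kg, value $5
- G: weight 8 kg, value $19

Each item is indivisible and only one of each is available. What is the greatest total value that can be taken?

$103

This is a 0/1 knapsack; check combinations near the capacity.
- A+B+C+E+G: weight 6+2+12+3+8=31, value 29+10+26+19+19=103
- A+B+C+D+E: weight 6+2+12+4+3=27, value 29+10+26+18+19=102
- A+B+D+E+G: weight 6+2+4+3+8=23, value 29+10+18+19+19=95
- A+C+E+G: weight 6+12+3+8=29, value 29+26+19+19=93
- A+C+D+E: weight 6+12+4+3=25, value 29+26+18+19=92
Best: $103.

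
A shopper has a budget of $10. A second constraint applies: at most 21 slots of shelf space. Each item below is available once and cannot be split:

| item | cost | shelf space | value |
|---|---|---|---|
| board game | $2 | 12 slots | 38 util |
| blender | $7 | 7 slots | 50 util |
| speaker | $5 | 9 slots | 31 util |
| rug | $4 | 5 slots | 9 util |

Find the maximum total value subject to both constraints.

88 util

Feasible sets respecting both limits:
- board game+blender: cost 9, shelf space 19, value 88
- board game+speaker: cost 7, shelf space 21, value 69
- blender: cost 7, shelf space 7, value 50
- board game+rug: cost 6, shelf space 17, value 47
Best: 88 util.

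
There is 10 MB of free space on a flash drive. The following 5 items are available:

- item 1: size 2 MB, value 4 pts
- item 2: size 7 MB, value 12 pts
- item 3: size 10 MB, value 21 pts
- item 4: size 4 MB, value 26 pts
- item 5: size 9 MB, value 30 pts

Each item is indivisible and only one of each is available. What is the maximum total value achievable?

30 pts

Check high-value combinations within 10 MB:
- item 1+item 4: size 2+4=6, value 4+26=30
- item 5: size 9, value 30
- item 4: size 4, value 26
- item 3: size 10, value 21
- item 1+item 2: size 2+7=9, value 4+12=16
Best: 30 pts.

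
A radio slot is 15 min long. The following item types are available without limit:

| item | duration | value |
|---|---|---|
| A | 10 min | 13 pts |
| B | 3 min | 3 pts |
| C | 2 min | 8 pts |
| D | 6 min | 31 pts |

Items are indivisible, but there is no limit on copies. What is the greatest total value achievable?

70 pts

Best value-per-unit is D at 31/6; filling with it alone gives 2×31 = 62.
Optimal mix: 1×C + 2×D → duration 14, value 70.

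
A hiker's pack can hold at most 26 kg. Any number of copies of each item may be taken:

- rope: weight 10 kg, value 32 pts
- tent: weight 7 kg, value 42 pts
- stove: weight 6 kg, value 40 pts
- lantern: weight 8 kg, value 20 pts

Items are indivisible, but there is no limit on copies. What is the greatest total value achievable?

164 pts

Best value-per-unit is stove at 40/6; filling with it alone gives 4×40 = 160.
Optimal mix: 2×tent + 2×stove → weight 26, value 164.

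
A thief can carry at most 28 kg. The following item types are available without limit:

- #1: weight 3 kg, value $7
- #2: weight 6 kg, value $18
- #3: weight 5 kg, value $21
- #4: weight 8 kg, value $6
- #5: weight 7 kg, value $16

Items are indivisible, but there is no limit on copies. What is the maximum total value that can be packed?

Best value-per-unit is #3 at 21/5; filling with it alone gives 5×21 = 105.
Optimal mix: 1×#1 + 5×#3 → weight 28, value 112.

$112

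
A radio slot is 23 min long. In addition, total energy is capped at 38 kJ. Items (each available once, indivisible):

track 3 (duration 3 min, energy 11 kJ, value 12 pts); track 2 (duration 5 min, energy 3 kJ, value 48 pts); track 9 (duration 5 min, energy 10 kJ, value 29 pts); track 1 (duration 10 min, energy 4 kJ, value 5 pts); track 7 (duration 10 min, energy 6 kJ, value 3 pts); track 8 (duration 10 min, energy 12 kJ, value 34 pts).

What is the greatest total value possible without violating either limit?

123 pts

Feasible sets respecting both limits:
- track 3+track 2+track 9+track 8: duration 23, energy 36, value 123
- track 2+track 9+track 8: duration 20, energy 25, value 111
- track 3+track 2+track 9+track 1: duration 23, energy 28, value 94
- track 3+track 2+track 8: duration 18, energy 26, value 94
Best: 123 pts.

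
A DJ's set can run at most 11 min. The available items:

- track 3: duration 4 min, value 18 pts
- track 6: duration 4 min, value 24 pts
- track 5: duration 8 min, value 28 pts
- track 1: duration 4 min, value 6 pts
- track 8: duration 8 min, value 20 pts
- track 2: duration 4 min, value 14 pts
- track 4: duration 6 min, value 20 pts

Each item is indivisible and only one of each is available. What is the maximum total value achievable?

44 pts

Check high-value combinations within 11 min:
- track 6+track 4: duration 4+6=10, value 24+20=44
- track 3+track 6: duration 4+4=8, value 18+24=42
- track 6+track 2: duration 4+4=8, value 24+14=38
- track 3+track 4: duration 4+6=10, value 18+20=38
- track 2+track 4: duration 4+6=10, value 14+20=34
Best: 44 pts.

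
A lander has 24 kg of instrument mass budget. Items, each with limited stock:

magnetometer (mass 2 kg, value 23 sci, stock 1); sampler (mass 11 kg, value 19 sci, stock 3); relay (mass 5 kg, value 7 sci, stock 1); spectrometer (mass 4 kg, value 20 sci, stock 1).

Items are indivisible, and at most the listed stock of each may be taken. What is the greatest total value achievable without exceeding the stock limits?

Best selections within mass 24 and stock limits:
- 1×magnetometer + 1×sampler + 1×relay + 1×spectrometer: mass 22, value 69
- 1×magnetometer + 1×sampler + 1×spectrometer: mass 17, value 62
- 1×magnetometer + 2×sampler: mass 24, value 61
Best: 69 sci.

69 sci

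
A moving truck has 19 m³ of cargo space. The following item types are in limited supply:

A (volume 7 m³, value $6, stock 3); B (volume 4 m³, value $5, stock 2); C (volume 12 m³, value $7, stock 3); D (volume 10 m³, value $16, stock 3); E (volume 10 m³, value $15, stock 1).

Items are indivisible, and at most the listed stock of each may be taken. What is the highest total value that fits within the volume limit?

Best selections within volume 19 and stock limits:
- 2×B + 1×D: volume 18, value 26
- 2×B + 1×E: volume 18, value 25
- 1×A + 1×D: volume 17, value 22
Best: $26.

$26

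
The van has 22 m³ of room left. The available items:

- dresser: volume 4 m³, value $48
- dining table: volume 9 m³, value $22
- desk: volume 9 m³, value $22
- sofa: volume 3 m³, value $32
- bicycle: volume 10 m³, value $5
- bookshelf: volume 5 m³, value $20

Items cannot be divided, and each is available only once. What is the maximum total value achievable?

Check high-value combinations within 22 m³:
- dresser+dining table+sofa+bookshelf: volume 4+9+3+5=21, value 48+22+32+20=122
- dresser+desk+sofa+bookshelf: volume 4+9+3+5=21, value 48+22+32+20=122
- dresser+sofa+bicycle+bookshelf: volume 4+3+10+5=22, value 48+32+5+20=105
- dresser+dining table+sofa: volume 4+9+3=16, value 48+22+32=102
- dresser+desk+sofa: volume 4+9+3=16, value 48+22+32=102
Best: $122.

$122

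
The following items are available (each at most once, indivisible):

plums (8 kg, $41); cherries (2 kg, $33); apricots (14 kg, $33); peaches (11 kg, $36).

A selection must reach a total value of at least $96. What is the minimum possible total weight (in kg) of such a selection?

21

Subsets with value ≥ 96, sorted by total weight:
- plums+cherries+peaches: weight 21, value 110
- plums+cherries+apricots: weight 24, value 107
- cherries+apricots+peaches: weight 27, value 102
Minimum weight: 21 kg.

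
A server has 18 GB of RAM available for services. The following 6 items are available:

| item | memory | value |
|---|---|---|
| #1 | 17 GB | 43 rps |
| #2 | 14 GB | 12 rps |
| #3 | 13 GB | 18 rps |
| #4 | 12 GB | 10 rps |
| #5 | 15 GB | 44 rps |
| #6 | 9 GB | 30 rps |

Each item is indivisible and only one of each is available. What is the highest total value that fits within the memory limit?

44 rps

Check high-value combinations within 18 GB:
- #5: memory 15, value 44
- #1: memory 17, value 43
- #6: memory 9, value 30
- #3: memory 13, value 18
- #2: memory 14, value 12
Best: 44 rps.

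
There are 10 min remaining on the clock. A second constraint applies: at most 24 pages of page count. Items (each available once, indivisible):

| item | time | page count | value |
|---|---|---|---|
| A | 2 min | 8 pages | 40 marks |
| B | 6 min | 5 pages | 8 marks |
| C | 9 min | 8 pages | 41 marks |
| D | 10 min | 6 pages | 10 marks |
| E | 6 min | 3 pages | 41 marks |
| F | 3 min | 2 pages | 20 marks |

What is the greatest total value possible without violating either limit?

81 marks

Feasible sets respecting both limits:
- A+E: time 8, page count 11, value 81
- E+F: time 9, page count 5, value 61
- A+F: time 5, page count 10, value 60
Best: 81 marks.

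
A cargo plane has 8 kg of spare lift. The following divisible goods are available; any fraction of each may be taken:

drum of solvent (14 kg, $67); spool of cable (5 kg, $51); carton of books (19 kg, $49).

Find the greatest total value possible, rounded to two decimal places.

Take in order of value per unit:
- spool of cable (51/5 per unit): all 5 → value 51, running total 51.00
- drum of solvent (67/14 per unit): 3 of 14 → value 3×67/14 = 14.3571, running total 65.36
Total 65.36.

65.36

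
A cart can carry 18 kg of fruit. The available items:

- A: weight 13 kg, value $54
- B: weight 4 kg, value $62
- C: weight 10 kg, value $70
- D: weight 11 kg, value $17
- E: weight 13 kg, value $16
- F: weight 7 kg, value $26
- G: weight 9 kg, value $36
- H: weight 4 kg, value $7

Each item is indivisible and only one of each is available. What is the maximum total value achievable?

Check high-value combinations within 18 kg:
- B+C+H: weight 4+10+4=18, value 62+70+7=139
- B+C: weight 4+10=14, value 62+70=132
- A+B: weight 13+4=17, value 54+62=116
- B+G+H: weight 4+9+4=17, value 62+36+7=105
Best: $139.

$139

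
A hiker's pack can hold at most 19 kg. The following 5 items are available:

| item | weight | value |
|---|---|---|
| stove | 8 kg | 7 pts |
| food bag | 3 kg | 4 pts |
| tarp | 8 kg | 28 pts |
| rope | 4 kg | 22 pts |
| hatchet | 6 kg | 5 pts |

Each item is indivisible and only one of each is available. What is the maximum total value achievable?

Check high-value combinations within 19 kg:
- tarp+rope+hatchet: weight 8+4+6=18, value 28+22+5=55
- food bag+tarp+rope: weight 3+8+4=15, value 4+28+22=54
- tarp+rope: weight 8+4=12, value 28+22=50
- stove+food bag+tarp: weight 8+3+8=19, value 7+4+28=39
- food bag+tarp+hatchet: weight 3+8+6=17, value 4+28+5=37
Best: 55 pts.

55 pts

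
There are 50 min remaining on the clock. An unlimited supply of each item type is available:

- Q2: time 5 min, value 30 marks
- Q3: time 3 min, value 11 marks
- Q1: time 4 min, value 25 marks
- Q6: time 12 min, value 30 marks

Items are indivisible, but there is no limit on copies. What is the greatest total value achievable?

310 marks

Best value-per-unit is Q1 at 25/4; filling with it alone gives 12×25 = 300.
Optimal mix: 2×Q2 + 10×Q1 → time 50, value 310.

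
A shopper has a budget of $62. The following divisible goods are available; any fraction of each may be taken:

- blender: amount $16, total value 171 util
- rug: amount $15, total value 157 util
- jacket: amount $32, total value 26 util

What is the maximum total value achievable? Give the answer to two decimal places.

Take in order of value per unit:
- blender (171/16 per unit): all 16 → value 171, running total 171.00
- rug (157/15 per unit): all 15 → value 157, running total 328.00
- jacket (26/32 per unit): 31 of 32 → value 31×26/32 = 25.1875, running total 353.19
Total 353.19.

353.19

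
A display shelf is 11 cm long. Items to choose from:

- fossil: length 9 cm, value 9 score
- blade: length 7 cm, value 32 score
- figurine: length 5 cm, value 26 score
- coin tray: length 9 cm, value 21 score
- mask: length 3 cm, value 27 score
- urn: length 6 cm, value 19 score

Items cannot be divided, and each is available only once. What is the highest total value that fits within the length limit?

59 score

Check high-value combinations within 11 cm:
- blade+mask: length 7+3=10, value 32+27=59
- figurine+mask: length 5+3=8, value 26+27=53
- mask+urn: length 3+6=9, value 27+19=46
Best: 59 score.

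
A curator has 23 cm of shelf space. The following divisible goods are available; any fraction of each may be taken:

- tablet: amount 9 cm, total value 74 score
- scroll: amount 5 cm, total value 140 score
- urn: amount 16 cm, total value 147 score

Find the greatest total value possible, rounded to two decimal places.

303.44

Take in order of value per unit:
- scroll (140/5 per unit): all 5 → value 140, running total 140.00
- urn (147/16 per unit): all 16 → value 147, running total 287.00
- tablet (74/9 per unit): 2 of 9 → value 2×74/9 = 16.4444, running total 303.44
Total 303.44.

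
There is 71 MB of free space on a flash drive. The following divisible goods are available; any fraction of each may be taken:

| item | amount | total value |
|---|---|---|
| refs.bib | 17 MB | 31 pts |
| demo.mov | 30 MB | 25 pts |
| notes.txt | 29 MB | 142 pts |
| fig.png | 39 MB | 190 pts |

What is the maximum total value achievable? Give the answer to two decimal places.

337.47

Take in order of value per unit:
- notes.txt (142/29 per unit): all 29 → value 142, running total 142.00
- fig.png (190/39 per unit): all 39 → value 190, running total 332.00
- refs.bib (31/17 per unit): 3 of 17 → value 3×31/17 = 5.4706, running total 337.47
Total 337.47.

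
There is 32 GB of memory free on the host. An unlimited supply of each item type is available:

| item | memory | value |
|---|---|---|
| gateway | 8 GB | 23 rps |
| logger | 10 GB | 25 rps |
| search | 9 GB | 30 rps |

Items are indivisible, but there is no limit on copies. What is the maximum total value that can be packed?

Best value-per-unit is search at 30/9; filling with it alone gives 3×30 = 90.
Optimal mix: 4×gateway → memory 32, value 92.

92 rps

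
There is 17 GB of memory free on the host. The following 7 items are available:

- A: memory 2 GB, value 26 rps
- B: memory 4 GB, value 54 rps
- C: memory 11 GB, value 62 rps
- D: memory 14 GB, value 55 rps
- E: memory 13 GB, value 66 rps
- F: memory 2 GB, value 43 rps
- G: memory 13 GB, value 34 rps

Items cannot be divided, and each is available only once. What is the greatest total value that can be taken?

159 rps

Check high-value combinations within 17 GB:
- B+C+F: memory 4+11+2=17, value 54+62+43=159
- A+B+C: memory 2+4+11=17, value 26+54+62=142
- A+E+F: memory 2+13+2=17, value 26+66+43=135
- A+C+F: memory 2+11+2=15, value 26+62+43=131
- A+B+F: memory 2+4+2=8, value 26+54+43=123
Best: 159 rps.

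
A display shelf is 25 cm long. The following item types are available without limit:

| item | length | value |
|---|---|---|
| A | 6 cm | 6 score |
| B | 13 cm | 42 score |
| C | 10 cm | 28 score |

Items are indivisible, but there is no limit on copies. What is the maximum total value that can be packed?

Best value-per-unit is B at 42/13; filling with it alone gives 1×42 = 42.
Optimal mix: 1×B + 1×C → length 23, value 70.

70 score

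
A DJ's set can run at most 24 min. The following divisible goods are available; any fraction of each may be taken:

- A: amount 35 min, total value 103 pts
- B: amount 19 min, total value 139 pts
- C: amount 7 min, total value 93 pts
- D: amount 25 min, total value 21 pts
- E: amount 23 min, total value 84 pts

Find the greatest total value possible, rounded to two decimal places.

Take in order of value per unit:
- C (93/7 per unit): all 7 → value 93, running total 93.00
- B (139/19 per unit): 17 of 19 → value 17×139/19 = 124.3684, running total 217.37
Total 217.37.

217.37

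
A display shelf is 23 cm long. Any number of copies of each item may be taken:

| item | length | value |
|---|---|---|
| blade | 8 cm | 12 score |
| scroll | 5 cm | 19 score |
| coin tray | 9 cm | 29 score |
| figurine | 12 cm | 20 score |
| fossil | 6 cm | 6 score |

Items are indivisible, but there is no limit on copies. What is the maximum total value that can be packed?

Best value-per-unit is scroll at 19/5; filling with it alone gives 4×19 = 76.
Optimal mix: 1×scroll + 2×coin tray → length 23, value 77.

77 score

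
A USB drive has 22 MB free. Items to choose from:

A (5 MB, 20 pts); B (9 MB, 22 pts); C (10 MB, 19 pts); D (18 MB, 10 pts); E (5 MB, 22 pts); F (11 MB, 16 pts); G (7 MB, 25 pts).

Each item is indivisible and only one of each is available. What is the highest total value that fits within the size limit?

69 pts

Check high-value combinations within 22 MB:
- B+E+G: size 9+5+7=21, value 22+22+25=69
- A+E+G: size 5+5+7=17, value 20+22+25=67
- A+B+G: size 5+9+7=21, value 20+22+25=67
- C+E+G: size 10+5+7=22, value 19+22+25=66
- A+B+E: size 5+9+5=19, value 20+22+22=64
Best: 69 pts.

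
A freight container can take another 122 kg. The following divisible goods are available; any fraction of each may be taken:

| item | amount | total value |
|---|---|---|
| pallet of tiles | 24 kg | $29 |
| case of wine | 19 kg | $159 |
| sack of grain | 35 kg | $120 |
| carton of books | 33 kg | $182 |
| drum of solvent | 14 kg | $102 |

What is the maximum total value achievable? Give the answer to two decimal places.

Take in order of value per unit:
- case of wine (159/19 per unit): all 19 → value 159, running total 159.00
- drum of solvent (102/14 per unit): all 14 → value 102, running total 261.00
- carton of books (182/33 per unit): all 33 → value 182, running total 443.00
- sack of grain (120/35 per unit): all 35 → value 120, running total 563.00
- pallet of tiles (29/24 per unit): 21 of 24 → value 21×29/24 = 25.3750, running total 588.38
Total 588.38.

588.38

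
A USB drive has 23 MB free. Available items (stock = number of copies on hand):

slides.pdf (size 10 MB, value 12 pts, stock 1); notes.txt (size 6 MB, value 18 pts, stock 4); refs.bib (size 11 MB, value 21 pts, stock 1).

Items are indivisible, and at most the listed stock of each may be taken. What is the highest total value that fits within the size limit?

Best selections within size 23 and stock limits:
- 2×notes.txt + 1×refs.bib: size 23, value 57
- 3×notes.txt: size 18, value 54
- 1×slides.pdf + 2×notes.txt: size 22, value 48
Best: 57 pts.

57 pts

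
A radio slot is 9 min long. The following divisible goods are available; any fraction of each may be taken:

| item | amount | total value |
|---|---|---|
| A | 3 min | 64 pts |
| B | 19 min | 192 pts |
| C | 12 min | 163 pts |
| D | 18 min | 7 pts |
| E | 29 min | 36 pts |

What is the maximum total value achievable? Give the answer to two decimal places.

Take in order of value per unit:
- A (64/3 per unit): all 3 → value 64, running total 64.00
- C (163/12 per unit): 6 of 12 → value 6×163/12 = 81.5000, running total 145.50
Total 145.50.

145.50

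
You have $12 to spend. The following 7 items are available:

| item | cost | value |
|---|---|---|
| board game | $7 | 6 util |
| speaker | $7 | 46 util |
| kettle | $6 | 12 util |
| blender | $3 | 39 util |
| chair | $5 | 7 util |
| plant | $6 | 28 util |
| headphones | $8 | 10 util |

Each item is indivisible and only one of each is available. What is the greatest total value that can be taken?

Check high-value combinations within $12:
- speaker+blender: cost 7+3=10, value 46+39=85
- blender+plant: cost 3+6=9, value 39+28=67
- speaker+chair: cost 7+5=12, value 46+7=53
- kettle+blender: cost 6+3=9, value 12+39=51
- blender+headphones: cost 3+8=11, value 39+10=49
Best: 85 util.

85 util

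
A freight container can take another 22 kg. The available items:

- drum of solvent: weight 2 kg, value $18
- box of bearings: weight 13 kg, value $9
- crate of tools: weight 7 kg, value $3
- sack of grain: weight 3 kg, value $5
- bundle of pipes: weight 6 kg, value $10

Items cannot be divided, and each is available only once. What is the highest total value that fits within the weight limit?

$37

Check high-value combinations within 22 kg:
- drum of solvent+box of bearings+bundle of pipes: weight 2+13+6=21, value 18+9+10=37
- drum of solvent+crate of tools+sack of grain+bundle of pipes: weight 2+7+3+6=18, value 18+3+5+10=36
- drum of solvent+sack of grain+bundle of pipes: weight 2+3+6=11, value 18+5+10=33
- drum of solvent+box of bearings+sack of grain: weight 2+13+3=18, value 18+9+5=32
- drum of solvent+crate of tools+bundle of pipes: weight 2+7+6=15, value 18+3+10=31
Best: $37.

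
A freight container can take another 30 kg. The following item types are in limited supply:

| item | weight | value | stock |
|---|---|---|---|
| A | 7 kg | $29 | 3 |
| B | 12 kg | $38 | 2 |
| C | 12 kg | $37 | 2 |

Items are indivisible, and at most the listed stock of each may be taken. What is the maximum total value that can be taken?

Top feasible selections:
- 2×A + 1×B: weight 26, value 96
- 2×A + 1×C: weight 26, value 95
Best: $96.

$96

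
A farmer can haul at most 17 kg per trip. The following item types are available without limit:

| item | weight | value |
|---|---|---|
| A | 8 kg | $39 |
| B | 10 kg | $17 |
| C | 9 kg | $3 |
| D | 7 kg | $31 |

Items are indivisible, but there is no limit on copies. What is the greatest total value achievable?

$78

Best value-per-unit is A at 39/8, and filling with it alone uses weight 2×8=16. No mix of the others beats 2×39 = 78.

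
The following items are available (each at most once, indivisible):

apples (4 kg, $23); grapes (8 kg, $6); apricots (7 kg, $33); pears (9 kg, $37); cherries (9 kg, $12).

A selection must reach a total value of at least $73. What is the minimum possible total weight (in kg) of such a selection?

20

Subsets with value ≥ 73, sorted by total weight:
- apples+apricots+pears: weight 20, value 93
- grapes+apricots+pears: weight 24, value 76
- apricots+pears+cherries: weight 25, value 82
Minimum weight: 20 kg.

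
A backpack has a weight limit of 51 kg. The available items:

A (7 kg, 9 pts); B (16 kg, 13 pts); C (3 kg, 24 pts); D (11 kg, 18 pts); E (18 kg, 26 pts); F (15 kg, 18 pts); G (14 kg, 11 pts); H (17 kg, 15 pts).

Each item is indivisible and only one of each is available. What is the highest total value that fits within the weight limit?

Check high-value combinations within 51 kg:
- C+D+E+F: weight 3+11+18+15=47, value 24+18+26+18=86
- C+D+E+H: weight 3+11+18+17=49, value 24+18+26+15=83
- B+C+D+E: weight 16+3+11+18=48, value 13+24+18+26=81
Best: 86 pts.

86 pts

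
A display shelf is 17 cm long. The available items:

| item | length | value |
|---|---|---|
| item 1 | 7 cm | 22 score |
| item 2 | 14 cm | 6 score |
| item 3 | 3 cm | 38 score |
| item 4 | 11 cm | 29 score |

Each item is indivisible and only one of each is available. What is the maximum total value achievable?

67 score

Check high-value combinations within 17 cm:
- item 3+item 4: length 3+11=14, value 38+29=67
- item 1+item 3: length 7+3=10, value 22+38=60
- item 2+item 3: length 14+3=17, value 6+38=44
Best: 67 score.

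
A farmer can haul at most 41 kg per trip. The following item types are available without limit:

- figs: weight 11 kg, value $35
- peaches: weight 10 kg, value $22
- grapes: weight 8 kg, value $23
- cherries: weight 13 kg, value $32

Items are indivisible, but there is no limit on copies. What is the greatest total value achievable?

Best value-per-unit is figs at 35/11; filling with it alone gives 3×35 = 105.
Optimal mix: 3×figs + 1×grapes → weight 41, value 128.

$128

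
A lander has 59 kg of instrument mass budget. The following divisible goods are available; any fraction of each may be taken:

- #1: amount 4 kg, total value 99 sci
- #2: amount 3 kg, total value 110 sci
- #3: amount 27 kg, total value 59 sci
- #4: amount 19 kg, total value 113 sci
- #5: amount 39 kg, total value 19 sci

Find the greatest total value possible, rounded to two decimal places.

383.92

Take in order of value per unit:
- #2 (110/3 per unit): all 3 → value 110, running total 110.00
- #1 (99/4 per unit): all 4 → value 99, running total 209.00
- #4 (113/19 per unit): all 19 → value 113, running total 322.00
- #3 (59/27 per unit): all 27 → value 59, running total 381.00
- #5 (19/39 per unit): 6 of 39 → value 6×19/39 = 2.9231, running total 383.92
Total 383.92.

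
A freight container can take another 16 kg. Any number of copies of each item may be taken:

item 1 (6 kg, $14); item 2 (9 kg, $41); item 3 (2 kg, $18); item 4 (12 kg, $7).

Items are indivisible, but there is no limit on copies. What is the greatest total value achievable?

$144

Best value-per-unit is item 3 at 18/2, and filling with it alone uses weight 8×2=16. No mix of the others beats 8×18 = 144.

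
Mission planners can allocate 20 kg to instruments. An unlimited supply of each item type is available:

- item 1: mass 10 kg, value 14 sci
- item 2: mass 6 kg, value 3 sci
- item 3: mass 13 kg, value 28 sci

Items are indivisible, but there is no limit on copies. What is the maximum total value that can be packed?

Best value-per-unit is item 3 at 28/13; filling with it alone gives 1×28 = 28.
Optimal mix: 1×item 2 + 1×item 3 → mass 19, value 31.

31 sci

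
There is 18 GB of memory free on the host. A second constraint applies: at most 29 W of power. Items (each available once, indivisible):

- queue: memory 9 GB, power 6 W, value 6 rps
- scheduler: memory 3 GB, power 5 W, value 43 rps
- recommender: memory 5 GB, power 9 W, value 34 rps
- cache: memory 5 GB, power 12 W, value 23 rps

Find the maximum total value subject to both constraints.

Feasible sets respecting both limits:
- scheduler+recommender+cache: memory 13, power 26, value 100
- queue+scheduler+recommender: memory 17, power 20, value 83
- scheduler+recommender: memory 8, power 14, value 77
- queue+scheduler+cache: memory 17, power 23, value 72
Best: 100 rps.

100 rps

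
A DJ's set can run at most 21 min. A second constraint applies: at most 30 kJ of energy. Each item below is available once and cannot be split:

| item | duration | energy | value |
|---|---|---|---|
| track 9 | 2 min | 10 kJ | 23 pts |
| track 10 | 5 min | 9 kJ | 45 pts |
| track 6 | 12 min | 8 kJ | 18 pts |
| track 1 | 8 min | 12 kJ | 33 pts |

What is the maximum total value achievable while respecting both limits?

86 pts

Feasible sets respecting both limits:
- track 9+track 10+track 6: duration 19, energy 27, value 86
- track 10+track 1: duration 13, energy 21, value 78
- track 9+track 10: duration 7, energy 19, value 68
Best: 86 pts.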